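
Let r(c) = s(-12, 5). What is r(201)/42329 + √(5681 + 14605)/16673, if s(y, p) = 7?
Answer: 1/6047 + 21*√46/16673 ≈ 0.0087079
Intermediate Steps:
r(c) = 7
r(201)/42329 + √(5681 + 14605)/16673 = 7/42329 + √(5681 + 14605)/16673 = 7*(1/42329) + √20286*(1/16673) = 1/6047 + (21*√46)*(1/16673) = 1/6047 + 21*√46/16673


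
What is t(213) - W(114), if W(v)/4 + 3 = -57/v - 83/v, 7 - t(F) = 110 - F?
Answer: 7234/57 ≈ 126.91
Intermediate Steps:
t(F) = -103 + F (t(F) = 7 - (110 - F) = 7 + (-110 + F) = -103 + F)
W(v) = -12 - 560/v (W(v) = -12 + 4*(-57/v - 83/v) = -12 + 4*(-140/v) = -12 - 560/v)
t(213) - W(114) = (-103 + 213) - (-12 - 560/114) = 110 - (-12 - 560*1/114) = 110 - (-12 - 280/57) = 110 - 1*(-964/57) = 110 + 964/57 = 7234/57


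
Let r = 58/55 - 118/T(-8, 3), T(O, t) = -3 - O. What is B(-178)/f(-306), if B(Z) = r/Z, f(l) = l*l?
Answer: 31/22917411 ≈ 1.3527e-6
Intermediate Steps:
f(l) = l²
r = -248/11 (r = 58/55 - 118/(-3 - 1*(-8)) = 58*(1/55) - 118/(-3 + 8) = 58/55 - 118/5 = -248/11 ≈ -22.545)
B(Z) = -248/(11*Z)
B(-178)/f(-306) = (-248/11/(-178))/((-306)²) = -248/11*(-1/178)/93636 = (124/979)*(1/93636) = 31/22917411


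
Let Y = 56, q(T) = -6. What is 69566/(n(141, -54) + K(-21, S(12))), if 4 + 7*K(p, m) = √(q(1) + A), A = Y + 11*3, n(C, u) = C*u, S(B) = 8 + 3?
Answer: -25956048524/2841103121 - 486962*√83/2841103121 ≈ -9.1375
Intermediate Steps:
S(B) = 11
A = 89 (A = 56 + 11*3 = 56 + 33 = 89)
K(p, m) = -4/7 + √83/7 (K(p, m) = -4/7 + √(-6 + 89)/7 = -4/7 + √83/7)
69566/(n(141, -54) + K(-21, S(12))) = 69566/(141*(-54) + (-4/7 + √83/7)) = 69566/(-7614 + (-4/7 + √83/7)) = 69566/(-53302/7 + √83/7)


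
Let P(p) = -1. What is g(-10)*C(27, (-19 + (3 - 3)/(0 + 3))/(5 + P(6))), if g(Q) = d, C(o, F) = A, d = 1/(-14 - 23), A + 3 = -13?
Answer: 16/37 ≈ 0.43243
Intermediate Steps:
A = -16 (A = -3 - 13 = -16)
d = -1/37 (d = 1/(-37) = -1/37 ≈ -0.027027)
C(o, F) = -16
g(Q) = -1/37
g(-10)*C(27, (-19 + (3 - 3)/(0 + 3))/(5 + P(6))) = -1/37*(-16) = 16/37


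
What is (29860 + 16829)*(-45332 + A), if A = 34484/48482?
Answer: -51305410825530/24241 ≈ -2.1165e+9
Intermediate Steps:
A = 17242/24241 (A = 34484*(1/48482) = 17242/24241 ≈ 0.71127)
(29860 + 16829)*(-45332 + A) = (29860 + 16829)*(-45332 + 17242/24241) = 46689*(-1098875770/24241) = -51305410825530/24241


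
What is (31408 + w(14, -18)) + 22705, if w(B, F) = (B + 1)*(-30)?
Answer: 53663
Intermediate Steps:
w(B, F) = -30 - 30*B (w(B, F) = (1 + B)*(-30) = -30 - 30*B)
(31408 + w(14, -18)) + 22705 = (31408 + (-30 - 30*14)) + 22705 = (31408 + (-30 - 420)) + 22705 = (31408 - 450) + 22705 = 30958 + 22705 = 53663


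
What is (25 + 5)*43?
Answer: 1290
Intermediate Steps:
(25 + 5)*43 = 30*43 = 1290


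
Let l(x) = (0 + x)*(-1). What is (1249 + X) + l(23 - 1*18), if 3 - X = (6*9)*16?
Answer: 383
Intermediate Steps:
X = -861 (X = 3 - 6*9*16 = 3 - 54*16 = 3 - 1*864 = 3 - 864 = -861)
l(x) = -x (l(x) = x*(-1) = -x)
(1249 + X) + l(23 - 1*18) = (1249 - 861) - (23 - 1*18) = 388 - (23 - 18) = 388 - 1*5 = 388 - 5 = 383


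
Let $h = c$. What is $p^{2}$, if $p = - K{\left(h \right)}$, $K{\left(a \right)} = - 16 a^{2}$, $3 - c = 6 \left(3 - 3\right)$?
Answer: $20736$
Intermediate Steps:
$c = 3$ ($c = 3 - 6 \left(3 - 3\right) = 3 - 6 \cdot 0 = 3 - 0 = 3 + 0 = 3$)
$h = 3$
$p = 144$ ($p = - \left(-16\right) 3^{2} = - \left(-16\right) 9 = \left(-1\right) \left(-144\right) = 144$)
$p^{2} = 144^{2} = 20736$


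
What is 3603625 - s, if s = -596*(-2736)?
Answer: 1972969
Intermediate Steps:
s = 1630656
3603625 - s = 3603625 - 1*1630656 = 3603625 - 1630656 = 1972969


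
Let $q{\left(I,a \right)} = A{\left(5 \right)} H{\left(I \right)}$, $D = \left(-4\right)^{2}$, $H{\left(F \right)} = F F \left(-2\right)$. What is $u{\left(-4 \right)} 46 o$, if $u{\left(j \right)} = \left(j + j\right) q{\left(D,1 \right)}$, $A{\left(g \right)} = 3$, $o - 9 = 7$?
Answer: $9043968$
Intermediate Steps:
$o = 16$ ($o = 9 + 7 = 16$)
$H{\left(F \right)} = - 2 F^{2}$ ($H{\left(F \right)} = F^{2} \left(-2\right) = - 2 F^{2}$)
$D = 16$
$q{\left(I,a \right)} = - 6 I^{2}$ ($q{\left(I,a \right)} = 3 \left(- 2 I^{2}\right) = - 6 I^{2}$)
$u{\left(j \right)} = - 3072 j$ ($u{\left(j \right)} = \left(j + j\right) \left(- 6 \cdot 16^{2}\right) = 2 j \left(\left(-6\right) 256\right) = 2 j \left(-1536\right) = - 3072 j$)
$u{\left(-4 \right)} 46 o = \left(-3072\right) \left(-4\right) 46 \cdot 16 = 12288 \cdot 46 \cdot 16 = 565248 \cdot 16 = 9043968$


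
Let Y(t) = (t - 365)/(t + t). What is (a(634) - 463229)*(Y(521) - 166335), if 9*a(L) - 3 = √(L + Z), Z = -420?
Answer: 40143607948834/521 - 28886819*√214/1563 ≈ 7.7051e+10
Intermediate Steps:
Y(t) = (-365 + t)/(2*t) (Y(t) = (-365 + t)/((2*t)) = (-365 + t)*(1/(2*t)) = (-365 + t)/(2*t))
a(L) = ⅓ + √(-420 + L)/9 (a(L) = ⅓ + √(L - 420)/9 = ⅓ + √(-420 + L)/9)
(a(634) - 463229)*(Y(521) - 166335) = ((⅓ + √(-420 + 634)/9) - 463229)*((½)*(-365 + 521)/521 - 166335) = ((⅓ + √214/9) - 463229)*((½)*(1/521)*156 - 166335) = (-1389686/3 + √214/9)*(78/521 - 166335) = (-1389686/3 + √214/9)*(-86660457/521) = 40143607948834/521 - 28886819*√214/1563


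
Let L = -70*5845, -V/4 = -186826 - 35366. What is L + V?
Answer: 479618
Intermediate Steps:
V = 888768 (V = -4*(-186826 - 35366) = -4*(-222192) = 888768)
L = -409150
L + V = -409150 + 888768 = 479618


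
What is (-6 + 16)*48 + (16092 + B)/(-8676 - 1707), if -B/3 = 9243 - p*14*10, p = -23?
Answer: 1668379/3461 ≈ 482.05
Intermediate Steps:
B = -37389 (B = -3*(9243 - (-23*14)*10) = -3*(9243 - (-322)*10) = -3*(9243 - 1*(-3220)) = -3*(9243 + 3220) = -3*12463 = -37389)
(-6 + 16)*48 + (16092 + B)/(-8676 - 1707) = (-6 + 16)*48 + (16092 - 37389)/(-8676 - 1707) = 10*48 - 21297/(-10383) = 480 - 21297*(-1/10383) = 480 + 7099/3461 = 1668379/3461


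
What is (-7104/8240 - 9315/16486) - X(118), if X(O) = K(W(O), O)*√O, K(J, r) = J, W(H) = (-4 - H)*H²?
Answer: -12117009/8490290 + 1698728*√118 ≈ 1.8453e+7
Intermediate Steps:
W(H) = H²*(-4 - H)
X(O) = O^(5/2)*(-4 - O) (X(O) = (O²*(-4 - O))*√O = O^(5/2)*(-4 - O))
(-7104/8240 - 9315/16486) - X(118) = (-7104/8240 - 9315/16486) - 118^(5/2)*(-4 - 1*118) = (-7104*1/8240 - 9315*1/16486) - 13924*√118*(-4 - 118) = (-444/515 - 9315/16486) - 13924*√118*(-122) = -12117009/8490290 - (-1698728)*√118 = -12117009/8490290 + 1698728*√118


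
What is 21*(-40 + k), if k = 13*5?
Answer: 525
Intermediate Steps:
k = 65
21*(-40 + k) = 21*(-40 + 65) = 21*25 = 525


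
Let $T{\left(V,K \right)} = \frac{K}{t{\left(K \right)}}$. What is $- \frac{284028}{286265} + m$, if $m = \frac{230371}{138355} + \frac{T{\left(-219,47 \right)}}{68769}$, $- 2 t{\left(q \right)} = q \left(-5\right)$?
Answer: $\frac{52364038628743}{77819381724105} \approx 0.67289$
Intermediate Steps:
$t{\left(q \right)} = \frac{5 q}{2}$ ($t{\left(q \right)} = - \frac{q \left(-5\right)}{2} = - \frac{\left(-5\right) q}{2} = \frac{5 q}{2}$)
$T{\left(V,K \right)} = \frac{2}{5}$ ($T{\left(V,K \right)} = \frac{K}{\frac{5}{2} K} = K \frac{2}{5 K} = \frac{2}{5}$)
$m = \frac{15842438641}{9514534995}$ ($m = \frac{230371}{138355} + \frac{2}{5 \cdot 68769} = 230371 \cdot \frac{1}{138355} + \frac{2}{5} \cdot \frac{1}{68769} = \frac{230371}{138355} + \frac{2}{343845} = \frac{15842438641}{9514534995} \approx 1.6651$)
$- \frac{284028}{286265} + m = - \frac{284028}{286265} + \frac{15842438641}{9514534995} = \frac{52364038628743}{77819381724105}$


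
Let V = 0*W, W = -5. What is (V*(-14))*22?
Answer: 0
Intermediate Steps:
V = 0 (V = 0*(-5) = 0)
(V*(-14))*22 = (0*(-14))*22 = 0*22 = 0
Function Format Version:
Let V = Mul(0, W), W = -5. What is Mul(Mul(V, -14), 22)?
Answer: 0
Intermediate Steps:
V = 0 (V = Mul(0, -5) = 0)
Mul(Mul(V, -14), 22) = Mul(Mul(0, -14), 22) = Mul(0, 22) = 0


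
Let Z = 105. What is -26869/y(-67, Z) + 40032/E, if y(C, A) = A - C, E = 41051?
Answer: -1096113815/7060772 ≈ -155.24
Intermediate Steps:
-26869/y(-67, Z) + 40032/E = -26869/(105 - 1*(-67)) + 40032/41051 = -26869/(105 + 67) + 40032*(1/41051) = -26869/172 + 40032/41051 = -1096113815/7060772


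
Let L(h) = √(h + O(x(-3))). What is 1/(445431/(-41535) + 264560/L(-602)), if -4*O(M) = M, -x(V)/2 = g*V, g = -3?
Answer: -491303711535/5366544089264163431 + 10142385130800*I*√2390/5366544089264163431 ≈ -9.1549e-8 + 9.2394e-5*I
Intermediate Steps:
x(V) = 6*V (x(V) = -(-6)*V = 6*V)
O(M) = -M/4
L(h) = √(9/2 + h) (L(h) = √(h - 3*(-3)/2) = √(h - ¼*(-18)) = √(h + 9/2) = √(9/2 + h))
1/(445431/(-41535) + 264560/L(-602)) = 1/(445431/(-41535) + 264560/((√(18 + 4*(-602))/2))) = 1/(445431*(-1/41535) + 264560/((√(18 - 2408)/2))) = 1/(-148477/13845 + 264560/((√(-2390)/2))) = 1/(-148477/13845 + 264560/(((I*√2390)/2))) = 1/(-148477/13845 + 264560/((I*√2390/2))) = 1/(-148477/13845 + 264560*(-I*√2390/1195)) = 1/(-148477/13845 - 52912*I*√2390/239)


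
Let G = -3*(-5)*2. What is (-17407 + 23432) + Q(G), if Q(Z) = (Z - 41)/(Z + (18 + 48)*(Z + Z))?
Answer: 24039739/3990 ≈ 6025.0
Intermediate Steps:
G = 30 (G = 15*2 = 30)
Q(Z) = (-41 + Z)/(133*Z) (Q(Z) = (-41 + Z)/(Z + 66*(2*Z)) = (-41 + Z)/(Z + 132*Z) = (-41 + Z)/((133*Z)) = (-41 + Z)*(1/(133*Z)) = (-41 + Z)/(133*Z))
(-17407 + 23432) + Q(G) = (-17407 + 23432) + (1/133)*(-41 + 30)/30 = 6025 + (1/133)*(1/30)*(-11) = 6025 - 11/3990 = 24039739/3990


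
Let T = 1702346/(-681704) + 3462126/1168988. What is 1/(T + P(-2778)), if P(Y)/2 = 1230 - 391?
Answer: 99612974444/167196836504139 ≈ 0.00059578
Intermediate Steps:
P(Y) = 1678 (P(Y) = 2*(1230 - 391) = 2*839 = 1678)
T = 46265387107/99612974444 (T = 1702346*(-1/681704) + 3462126*(1/1168988) = -851173/340852 + 1731063/584494 = 46265387107/99612974444 ≈ 0.46445)
1/(T + P(-2778)) = 1/(46265387107/99612974444 + 1678) = 1/(167196836504139/99612974444) = 99612974444/167196836504139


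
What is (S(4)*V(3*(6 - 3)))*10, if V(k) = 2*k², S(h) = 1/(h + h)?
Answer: 405/2 ≈ 202.50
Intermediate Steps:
S(h) = 1/(2*h)
(S(4)*V(3*(6 - 3)))*10 = (((½)/4)*(2*(3*(6 - 3))²))*10 = (((½)*(¼))*(2*(3*3)²))*10 = ((2*9²)/8)*10 = ((2*81)/8)*10 = ((⅛)*162)*10 = (81/4)*10 = 405/2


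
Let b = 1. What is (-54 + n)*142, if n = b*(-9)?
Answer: -8946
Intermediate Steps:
n = -9 (n = 1*(-9) = -9)
(-54 + n)*142 = (-54 - 9)*142 = -63*142 = -8946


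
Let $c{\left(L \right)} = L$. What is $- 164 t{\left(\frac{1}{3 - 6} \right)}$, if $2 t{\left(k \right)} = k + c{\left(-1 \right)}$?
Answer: $\frac{328}{3} \approx 109.33$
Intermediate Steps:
$t{\left(k \right)} = - \frac{1}{2} + \frac{k}{2}$ ($t{\left(k \right)} = \frac{k - 1}{2} = \frac{-1 + k}{2} = - \frac{1}{2} + \frac{k}{2}$)
$- 164 t{\left(\frac{1}{3 - 6} \right)} = - 164 \left(- \frac{1}{2} + \frac{1}{2 \left(3 - 6\right)}\right) = - 164 \left(- \frac{1}{2} + \frac{1}{2 \left(-3\right)}\right) = - 164 \left(- \frac{1}{2} + \frac{1}{2} \left(- \frac{1}{3}\right)\right) = - 164 \left(- \frac{1}{2} - \frac{1}{6}\right) = \left(-164\right) \left(- \frac{2}{3}\right) = \frac{328}{3}$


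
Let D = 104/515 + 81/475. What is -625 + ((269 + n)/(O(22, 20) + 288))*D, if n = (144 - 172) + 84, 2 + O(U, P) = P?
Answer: -374039351/598842 ≈ -624.60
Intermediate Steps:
O(U, P) = -2 + P
n = 56 (n = -28 + 84 = 56)
D = 18223/48925 (D = 104*(1/515) + 81*(1/475) = 104/515 + 81/475 = 18223/48925 ≈ 0.37247)
-625 + ((269 + n)/(O(22, 20) + 288))*D = -625 + ((269 + 56)/((-2 + 20) + 288))*(18223/48925) = -625 + (325/(18 + 288))*(18223/48925) = -625 + (325/306)*(18223/48925) = -625 + 236899/598842 = -374039351/598842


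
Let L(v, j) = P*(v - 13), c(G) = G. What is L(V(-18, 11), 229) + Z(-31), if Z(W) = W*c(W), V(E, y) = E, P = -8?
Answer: 1209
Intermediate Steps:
Z(W) = W² (Z(W) = W*W = W²)
L(v, j) = 104 - 8*v (L(v, j) = -8*(v - 13) = -8*(-13 + v) = 104 - 8*v)
L(V(-18, 11), 229) + Z(-31) = (104 - 8*(-18)) + (-31)² = (104 + 144) + 961 = 248 + 961 = 1209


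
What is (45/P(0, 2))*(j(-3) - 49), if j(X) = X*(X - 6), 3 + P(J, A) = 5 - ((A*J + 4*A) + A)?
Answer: 495/4 ≈ 123.75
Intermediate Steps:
P(J, A) = 2 - 5*A - A*J (P(J, A) = -3 + (5 - ((A*J + 4*A) + A)) = -3 + (5 - ((4*A + A*J) + A)) = -3 + (5 - (5*A + A*J)) = -3 + (5 + (-5*A - A*J)) = -3 + (5 - 5*A - A*J) = 2 - 5*A - A*J)
j(X) = X*(-6 + X)
(45/P(0, 2))*(j(-3) - 49) = (45/(2 - 5*2 - 1*2*0))*(-3*(-6 - 3) - 49) = (45/(2 - 10 + 0))*(-3*(-9) - 49) = (45/(-8))*(27 - 49) = (45*(-⅛))*(-22) = -45/8*(-22) = 495/4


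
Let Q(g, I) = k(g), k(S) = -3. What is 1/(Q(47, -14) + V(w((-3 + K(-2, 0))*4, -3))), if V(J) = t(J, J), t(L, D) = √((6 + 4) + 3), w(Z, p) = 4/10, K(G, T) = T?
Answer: ¾ + √13/4 ≈ 1.6514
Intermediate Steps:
w(Z, p) = ⅖ (w(Z, p) = 4*(⅒) = ⅖)
t(L, D) = √13 (t(L, D) = √(10 + 3) = √13)
Q(g, I) = -3
V(J) = √13
1/(Q(47, -14) + V(w((-3 + K(-2, 0))*4, -3))) = 1/(-3 + √13)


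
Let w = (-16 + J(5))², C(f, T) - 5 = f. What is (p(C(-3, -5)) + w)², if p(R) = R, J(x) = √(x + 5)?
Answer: 82064 - 17152*√10 ≈ 27825.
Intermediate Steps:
C(f, T) = 5 + f
J(x) = √(5 + x)
w = (-16 + √10)² (w = (-16 + √(5 + 5))² = (-16 + √10)² ≈ 164.81)
(p(C(-3, -5)) + w)² = ((5 - 3) + (16 - √10)²)² = (2 + (16 - √10)²)²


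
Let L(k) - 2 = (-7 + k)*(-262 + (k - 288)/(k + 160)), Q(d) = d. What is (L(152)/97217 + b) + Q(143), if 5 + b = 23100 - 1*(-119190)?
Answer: 540009008167/3791463 ≈ 1.4243e+5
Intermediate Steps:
b = 142285 (b = -5 + (23100 - 1*(-119190)) = -5 + (23100 + 119190) = -5 + 142290 = 142285)
L(k) = 2 + (-262 + (-288 + k)/(160 + k))*(-7 + k) (L(k) = 2 + (-7 + k)*(-262 + (k - 288)/(k + 160)) = 2 + (-7 + k)*(-262 + (-288 + k)/(160 + k)) = 2 + (-262 + (-288 + k)/(160 + k))*(-7 + k))
(L(152)/97217 + b) + Q(143) = (((295776 - 40379*152 - 261*152**2)/(160 + 152))/97217 + 142285) + 143 = (((295776 - 6137608 - 261*23104)/312)*(1/97217) + 142285) + 143 = (((295776 - 6137608 - 6030144)/312)*(1/97217) + 142285) + 143 = (((1/312)*(-11871976))*(1/97217) + 142285) + 143 = (-1483997/39*1/97217 + 142285) + 143 = (-1483997/3791463 + 142285) + 143 = 539466828958/3791463 + 143 = 540009008167/3791463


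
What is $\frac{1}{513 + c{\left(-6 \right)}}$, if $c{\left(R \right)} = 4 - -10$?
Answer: $\frac{1}{527} \approx 0.0018975$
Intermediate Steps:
$c{\left(R \right)} = 14$ ($c{\left(R \right)} = 4 + 10 = 14$)
$\frac{1}{513 + c{\left(-6 \right)}} = \frac{1}{513 + 14} = \frac{1}{527}$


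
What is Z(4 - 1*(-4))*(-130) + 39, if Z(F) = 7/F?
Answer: -299/4 ≈ -74.750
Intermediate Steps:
Z(4 - 1*(-4))*(-130) + 39 = (7/(4 - 1*(-4)))*(-130) + 39 = (7/(4 + 4))*(-130) + 39 = (7/8)*(-130) + 39 = -455/4 + 39 = -299/4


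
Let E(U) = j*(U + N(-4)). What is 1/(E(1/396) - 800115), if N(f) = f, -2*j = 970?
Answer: -396/316077785 ≈ -1.2529e-6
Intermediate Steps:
j = -485 (j = -½*970 = -485)
E(U) = 1940 - 485*U (E(U) = -485*(U - 4) = -485*(-4 + U) = 1940 - 485*U)
1/(E(1/396) - 800115) = 1/((1940 - 485/396) - 800115) = 1/(767755/396 - 800115) = 1/(-316077785/396) = -396/316077785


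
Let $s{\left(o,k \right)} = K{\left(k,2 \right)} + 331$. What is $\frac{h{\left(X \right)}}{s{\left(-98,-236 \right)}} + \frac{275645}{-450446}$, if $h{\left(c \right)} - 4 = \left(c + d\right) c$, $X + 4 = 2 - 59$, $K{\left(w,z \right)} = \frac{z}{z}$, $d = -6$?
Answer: $\frac{875630223}{74774036} \approx 11.71$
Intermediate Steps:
$K{\left(w,z \right)} = 1$
$s{\left(o,k \right)} = 332$ ($s{\left(o,k \right)} = 1 + 331 = 332$)
$X = -61$ ($X = -4 + \left(2 - 59\right) = -4 - 57 = -61$)
$h{\left(c \right)} = 4 + c \left(-6 + c\right)$ ($h{\left(c \right)} = 4 + \left(c - 6\right) c = 4 + \left(-6 + c\right) c = 4 + c \left(-6 + c\right)$)
$\frac{h{\left(X \right)}}{s{\left(-98,-236 \right)}} + \frac{275645}{-450446} = \frac{4 + \left(-61\right)^{2} - -366}{332} + \frac{275645}{-450446} = \left(4 + 3721 + 366\right) \frac{1}{332} + 275645 \left(- \frac{1}{450446}\right) = 4091 \cdot \frac{1}{332} - \frac{275645}{450446} = \frac{4091}{332} - \frac{275645}{450446} = \frac{875630223}{74774036}$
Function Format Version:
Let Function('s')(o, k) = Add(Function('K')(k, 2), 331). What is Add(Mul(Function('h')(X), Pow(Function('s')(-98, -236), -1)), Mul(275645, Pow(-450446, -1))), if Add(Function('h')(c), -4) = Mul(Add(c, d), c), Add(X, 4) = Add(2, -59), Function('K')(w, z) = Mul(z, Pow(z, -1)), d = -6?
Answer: Rational(875630223, 74774036) ≈ 11.710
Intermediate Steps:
Function('K')(w, z) = 1
Function('s')(o, k) = 332 (Function('s')(o, k) = Add(1, 331) = 332)
X = -61 (X = Add(-4, Add(2, -59)) = Add(-4, -57) = -61)
Function('h')(c) = Add(4, Mul(c, Add(-6, c))) (Function('h')(c) = Add(4, Mul(Add(c, -6), c)) = Add(4, Mul(Add(-6, c), c)) = Add(4, Mul(c, Add(-6, c))))
Add(Mul(Function('h')(X), Pow(Function('s')(-98, -236), -1)), Mul(275645, Pow(-450446, -1))) = Add(Mul(Add(4, Pow(-61, 2), Mul(-6, -61)), Pow(332, -1)), Mul(275645, Pow(-450446, -1))) = Add(Mul(Add(4, 3721, 366), Rational(1, 332)), Mul(275645, Rational(-1, 450446))) = Add(Mul(4091, Rational(1, 332)), Rational(-275645, 450446)) = Add(Rational(4091, 332), Rational(-275645, 450446)) = Rational(875630223, 74774036)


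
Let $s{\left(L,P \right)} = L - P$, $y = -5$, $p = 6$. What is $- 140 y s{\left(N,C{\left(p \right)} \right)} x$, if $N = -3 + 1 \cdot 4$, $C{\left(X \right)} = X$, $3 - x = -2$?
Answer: $-17500$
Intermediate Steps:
$x = 5$ ($x = 3 - -2 = 3 + 2 = 5$)
$N = 1$ ($N = -3 + 4 = 1$)
$- 140 y s{\left(N,C{\left(p \right)} \right)} x = - 140 - 5 \left(1 - 6\right) 5 = - 140 \left(-5\right) \left(-5\right) 5 = - 140 \cdot 25 \cdot 5 = \left(-140\right) 125 = -17500$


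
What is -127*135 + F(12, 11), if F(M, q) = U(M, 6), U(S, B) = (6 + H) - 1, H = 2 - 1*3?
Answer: -17141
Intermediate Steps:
H = -1 (H = 2 - 3 = -1)
U(S, B) = 4 (U(S, B) = (6 - 1) - 1 = 5 - 1 = 4)
F(M, q) = 4
-127*135 + F(12, 11) = -127*135 + 4 = -17145 + 4 = -17141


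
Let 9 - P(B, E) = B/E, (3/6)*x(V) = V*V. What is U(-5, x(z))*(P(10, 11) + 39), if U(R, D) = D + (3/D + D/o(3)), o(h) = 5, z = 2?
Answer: 103341/220 ≈ 469.73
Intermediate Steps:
x(V) = 2*V² (x(V) = 2*(V*V) = 2*V²)
P(B, E) = 9 - B/E
U(R, D) = 3/D + 6*D/5 (U(R, D) = D + (3/D + D/5) = 3/D + 6*D/5)
U(-5, x(z))*(P(10, 11) + 39) = (3/((2*2²)) + 6*(2*2²)/5)*((9 - 1*10/11) + 39) = (3/((2*4)) + 6*(2*4)/5)*((9 - 1*10*1/11) + 39) = (3/8 + (6/5)*8)*((9 - 10/11) + 39) = (3*(⅛) + 48/5)*(89/11 + 39) = (3/8 + 48/5)*(518/11) = (399/40)*(518/11) = 103341/220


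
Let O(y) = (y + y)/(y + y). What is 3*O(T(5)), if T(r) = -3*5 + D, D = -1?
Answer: 3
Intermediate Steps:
T(r) = -16 (T(r) = -3*5 - 1 = -15 - 1 = -16)
O(y) = 1 (O(y) = (2*y)/((2*y)) = (2*y)*(1/(2*y)) = 1)
3*O(T(5)) = 3*1 = 3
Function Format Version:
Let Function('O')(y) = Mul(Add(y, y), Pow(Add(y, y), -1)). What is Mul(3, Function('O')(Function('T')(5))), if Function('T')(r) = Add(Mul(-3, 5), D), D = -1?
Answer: 3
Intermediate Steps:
Function('T')(r) = -16 (Function('T')(r) = Add(Mul(-3, 5), -1) = Add(-15, -1) = -16)
Function('O')(y) = 1 (Function('O')(y) = Mul(Mul(2, y), Pow(Mul(2, y), -1)) = Mul(Mul(2, y), Mul(Rational(1, 2), Pow(y, -1))) = 1)
Mul(3, Function('O')(Function('T')(5))) = Mul(3, 1) = 3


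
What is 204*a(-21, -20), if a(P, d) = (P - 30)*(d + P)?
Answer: 426564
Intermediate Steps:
a(P, d) = (-30 + P)*(P + d)
204*a(-21, -20) = 204*((-21)² - 30*(-21) - 30*(-20) - 21*(-20)) = 204*(441 + 630 + 600 + 420) = 204*2091 = 426564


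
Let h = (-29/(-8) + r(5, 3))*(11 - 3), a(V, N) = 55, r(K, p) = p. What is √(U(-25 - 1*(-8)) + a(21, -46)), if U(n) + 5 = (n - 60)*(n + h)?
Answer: I*√2722 ≈ 52.173*I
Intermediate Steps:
h = 53 (h = (-29/(-8) + 3)*(11 - 3) = (-29*(-⅛) + 3)*8 = (29/8 + 3)*8 = (53/8)*8 = 53)
U(n) = -5 + (-60 + n)*(53 + n) (U(n) = -5 + (n - 60)*(n + 53) = -5 + (-60 + n)*(53 + n))
√(U(-25 - 1*(-8)) + a(21, -46)) = √((-3185 + (-25 - 1*(-8))² - 7*(-25 - 1*(-8))) + 55) = √((-3185 + (-25 + 8)² - 7*(-25 + 8)) + 55) = √((-3185 + (-17)² - 7*(-17)) + 55) = √((-3185 + 289 + 119) + 55) = √(-2777 + 55) = √(-2722) = I*√2722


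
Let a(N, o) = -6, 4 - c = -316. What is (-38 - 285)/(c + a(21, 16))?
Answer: -323/314 ≈ -1.0287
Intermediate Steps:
c = 320 (c = 4 - 1*(-316) = 4 + 316 = 320)
(-38 - 285)/(c + a(21, 16)) = (-38 - 285)/(320 - 6) = -323/314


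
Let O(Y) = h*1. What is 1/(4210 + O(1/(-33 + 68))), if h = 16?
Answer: 1/4226 ≈ 0.00023663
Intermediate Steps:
O(Y) = 16 (O(Y) = 16*1 = 16)
1/(4210 + O(1/(-33 + 68))) = 1/(4210 + 16) = 1/4226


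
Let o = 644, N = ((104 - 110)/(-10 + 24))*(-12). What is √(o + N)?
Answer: 8*√497/7 ≈ 25.478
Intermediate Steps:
N = 36/7 (N = -6/14*(-12) = -6*1/14*(-12) = -3/7*(-12) = 36/7 ≈ 5.1429)
√(o + N) = √(644 + 36/7) = √(4544/7) = 8*√497/7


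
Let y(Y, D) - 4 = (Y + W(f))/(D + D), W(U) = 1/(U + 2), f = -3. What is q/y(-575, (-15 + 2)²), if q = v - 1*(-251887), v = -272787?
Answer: -883025/97 ≈ -9103.3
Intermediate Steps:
W(U) = 1/(2 + U)
y(Y, D) = 4 + (-1 + Y)/(2*D) (y(Y, D) = 4 + (Y + 1/(2 - 3))/(D + D) = 4 + (Y + 1/(-1))/((2*D)) = 4 + (Y - 1)*(1/(2*D)) = 4 + (-1 + Y)*(1/(2*D)) = 4 + (-1 + Y)/(2*D))
q = -20900 (q = -272787 - 1*(-251887) = -272787 + 251887 = -20900)
q/y(-575, (-15 + 2)²) = -20900*2*(-15 + 2)²/(-1 - 575 + 8*(-15 + 2)²) = -20900*338/(-1 - 575 + 8*(-13)²) = -20900*338/(-1 - 575 + 8*169) = -20900*338/(-1 - 575 + 1352) = -20900/((½)*(1/169)*776) = -20900/388/169 = -20900*169/388 = -883025/97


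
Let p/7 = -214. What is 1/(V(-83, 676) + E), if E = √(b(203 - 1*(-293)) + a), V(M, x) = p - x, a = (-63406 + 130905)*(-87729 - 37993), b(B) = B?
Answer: -1087/4245417529 - I*√8486108782/8490835058 ≈ -2.5604e-7 - 1.0849e-5*I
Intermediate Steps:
p = -1498 (p = 7*(-214) = -1498)
a = -8486109278 (a = 67499*(-125722) = -8486109278)
V(M, x) = -1498 - x
E = I*√8486108782 (E = √((203 - 1*(-293)) - 8486109278) = √((203 + 293) - 8486109278) = √(496 - 8486109278) = √(-8486108782) = I*√8486108782 ≈ 92120.0*I)
1/(V(-83, 676) + E) = 1/((-1498 - 1*676) + I*√8486108782) = 1/((-1498 - 676) + I*√8486108782) = 1/(-2174 + I*√8486108782)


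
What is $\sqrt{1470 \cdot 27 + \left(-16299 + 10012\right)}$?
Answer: $\sqrt{33403} \approx 182.76$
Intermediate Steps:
$\sqrt{1470 \cdot 27 + \left(-16299 + 10012\right)} = \sqrt{39690 - 6287} = \sqrt{33403}$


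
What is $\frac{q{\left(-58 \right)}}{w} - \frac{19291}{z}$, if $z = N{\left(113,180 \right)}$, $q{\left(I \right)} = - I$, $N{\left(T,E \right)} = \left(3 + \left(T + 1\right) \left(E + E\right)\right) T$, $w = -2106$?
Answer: $- \frac{51603778}{1627888509} \approx -0.0317$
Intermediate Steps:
$N{\left(T,E \right)} = T \left(3 + 2 E \left(1 + T\right)\right)$ ($N{\left(T,E \right)} = \left(3 + \left(1 + T\right) 2 E\right) T = \left(3 + 2 E \left(1 + T\right)\right) T = T \left(3 + 2 E \left(1 + T\right)\right)$)
$z = 4637859$ ($z = 113 \left(3 + 2 \cdot 180 + 2 \cdot 180 \cdot 113\right) = 113 \left(3 + 360 + 40680\right) = 113 \cdot 41043 = 4637859$)
$\frac{q{\left(-58 \right)}}{w} - \frac{19291}{z} = \frac{\left(-1\right) \left(-58\right)}{-2106} - \frac{19291}{4637859} = 58 \left(- \frac{1}{2106}\right) - \frac{19291}{4637859} = - \frac{29}{1053} - \frac{19291}{4637859} = - \frac{51603778}{1627888509}$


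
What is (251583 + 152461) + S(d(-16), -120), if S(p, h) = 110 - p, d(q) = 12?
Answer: 404142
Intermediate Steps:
(251583 + 152461) + S(d(-16), -120) = (251583 + 152461) + (110 - 1*12) = 404044 + (110 - 12) = 404044 + 98 = 404142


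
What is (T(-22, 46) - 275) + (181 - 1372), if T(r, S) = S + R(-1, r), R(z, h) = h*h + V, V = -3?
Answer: -939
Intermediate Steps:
R(z, h) = -3 + h² (R(z, h) = h*h - 3 = h² - 3 = -3 + h²)
T(r, S) = -3 + S + r² (T(r, S) = S + (-3 + r²) = -3 + S + r²)
(T(-22, 46) - 275) + (181 - 1372) = ((-3 + 46 + (-22)²) - 275) + (181 - 1372) = ((-3 + 46 + 484) - 275) - 1191 = (527 - 275) - 1191 = 252 - 1191 = -939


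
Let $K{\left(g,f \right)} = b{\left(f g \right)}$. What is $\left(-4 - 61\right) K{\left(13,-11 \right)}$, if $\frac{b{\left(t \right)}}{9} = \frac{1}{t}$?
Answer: $\frac{45}{11} \approx 4.0909$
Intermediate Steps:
$b{\left(t \right)} = \frac{9}{t}$
$K{\left(g,f \right)} = \frac{9}{f g}$
$\left(-4 - 61\right) K{\left(13,-11 \right)} = \left(-4 - 61\right) \frac{9}{\left(-11\right) 13} = - 65 \cdot 9 \left(- \frac{1}{11}\right) \frac{1}{13} = \left(-65\right) \left(- \frac{9}{143}\right) = \frac{45}{11}$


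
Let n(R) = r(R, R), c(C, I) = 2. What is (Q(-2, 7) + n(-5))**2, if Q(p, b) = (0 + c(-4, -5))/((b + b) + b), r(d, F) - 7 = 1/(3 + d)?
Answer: 76729/1764 ≈ 43.497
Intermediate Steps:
r(d, F) = 7 + 1/(3 + d)
n(R) = (22 + 7*R)/(3 + R)
Q(p, b) = 2/(3*b) (Q(p, b) = (0 + 2)/((b + b) + b) = 2/(2*b + b) = 2/((3*b)) = 2*(1/(3*b)) = 2/(3*b))
(Q(-2, 7) + n(-5))**2 = ((2/3)/7 + (22 + 7*(-5))/(3 - 5))**2 = ((2/3)*(1/7) + (22 - 35)/(-2))**2 = (2/21 - 1/2*(-13))**2 = (2/21 + 13/2)**2 = (277/42)**2 = 76729/1764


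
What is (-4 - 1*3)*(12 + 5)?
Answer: -119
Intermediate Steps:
(-4 - 1*3)*(12 + 5) = (-4 - 3)*17 = -7*17 = -119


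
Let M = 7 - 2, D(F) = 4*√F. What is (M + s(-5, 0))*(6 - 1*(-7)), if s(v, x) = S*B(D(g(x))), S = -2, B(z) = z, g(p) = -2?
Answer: 65 - 104*I*√2 ≈ 65.0 - 147.08*I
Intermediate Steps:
M = 5
s(v, x) = -8*I*√2 (s(v, x) = -8*√(-2) = -8*I*√2)
(M + s(-5, 0))*(6 - 1*(-7)) = (5 - 8*I*√2)*(6 - 1*(-7)) = (5 - 8*I*√2)*(6 + 7) = (5 - 8*I*√2)*13 = 65 - 104*I*√2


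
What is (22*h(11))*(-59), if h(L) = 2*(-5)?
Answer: 12980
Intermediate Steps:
h(L) = -10
(22*h(11))*(-59) = (22*(-10))*(-59) = -220*(-59) = 12980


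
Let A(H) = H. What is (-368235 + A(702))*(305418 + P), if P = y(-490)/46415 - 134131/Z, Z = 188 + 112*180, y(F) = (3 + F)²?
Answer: -106015397162923960731/944452420 ≈ -1.1225e+11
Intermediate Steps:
Z = 20348 (Z = 188 + 20160 = 20348)
P = -1399775553/944452420 (P = (3 - 490)²/46415 - 134131/20348 = (-487)²*(1/46415) - 134131*1/20348 = 237169*(1/46415) - 134131/20348 = 237169/46415 - 134131/20348 = -1399775553/944452420 ≈ -1.4821)
(-368235 + A(702))*(305418 + P) = (-368235 + 702)*(305418 - 1399775553/944452420) = -367533*288451369436007/944452420 = -106015397162923960731/944452420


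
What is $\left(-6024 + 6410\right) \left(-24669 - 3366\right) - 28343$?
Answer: $-10849853$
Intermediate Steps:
$\left(-6024 + 6410\right) \left(-24669 - 3366\right) - 28343 = 386 \left(-24669 + \left(-5163 + 1797\right)\right) - 28343 = 386 \left(-24669 - 3366\right) - 28343 = 386 \left(-28035\right) - 28343 = -10821510 - 28343 = -10849853$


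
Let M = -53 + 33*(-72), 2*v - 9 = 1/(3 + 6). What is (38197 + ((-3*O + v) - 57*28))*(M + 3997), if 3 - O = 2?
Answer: 516535264/9 ≈ 5.7393e+7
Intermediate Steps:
O = 1 (O = 3 - 1*2 = 3 - 2 = 1)
v = 41/9 (v = 9/2 + 1/(2*(3 + 6)) = 9/2 + (½)/9 = 9/2 + (½)*(⅑) = 9/2 + 1/18 = 41/9 ≈ 4.5556)
M = -2429 (M = -53 - 2376 = -2429)
(38197 + ((-3*O + v) - 57*28))*(M + 3997) = (38197 + ((-3*1 + 41/9) - 57*28))*(-2429 + 3997) = (38197 + ((-3 + 41/9) - 1596))*1568 = (38197 + (14/9 - 1596))*1568 = (38197 - 14350/9)*1568 = (329423/9)*1568 = 516535264/9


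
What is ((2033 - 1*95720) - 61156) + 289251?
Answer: 134408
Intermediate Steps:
((2033 - 1*95720) - 61156) + 289251 = ((2033 - 95720) - 61156) + 289251 = (-93687 - 61156) + 289251 = -154843 + 289251 = 134408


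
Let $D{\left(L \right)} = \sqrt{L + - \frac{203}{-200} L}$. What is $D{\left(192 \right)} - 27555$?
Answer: $-27555 + \frac{2 \sqrt{2418}}{5} \approx -27535.0$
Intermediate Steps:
$D{\left(L \right)} = \frac{\sqrt{806} \sqrt{L}}{20}$ ($D{\left(L \right)} = \sqrt{L + \left(-203\right) \left(- \frac{1}{200}\right) L} = \sqrt{L + \frac{203 L}{200}} = \sqrt{\frac{403 L}{200}} = \frac{\sqrt{806} \sqrt{L}}{20}$)
$D{\left(192 \right)} - 27555 = \frac{\sqrt{806} \sqrt{192}}{20} - 27555 = \frac{\sqrt{806} \cdot 8 \sqrt{3}}{20} - 27555 = \frac{2 \sqrt{2418}}{5} - 27555 = -27555 + \frac{2 \sqrt{2418}}{5}$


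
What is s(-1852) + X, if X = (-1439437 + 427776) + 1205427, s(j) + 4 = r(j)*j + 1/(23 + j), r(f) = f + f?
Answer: 12900979529/1829 ≈ 7.0536e+6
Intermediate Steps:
r(f) = 2*f
s(j) = -4 + 1/(23 + j) + 2*j² (s(j) = -4 + ((2*j)*j + 1/(23 + j)) = -4 + (2*j² + 1/(23 + j)) = -4 + (1/(23 + j) + 2*j²) = -4 + 1/(23 + j) + 2*j²)
X = 193766 (X = -1011661 + 1205427 = 193766)
s(-1852) + X = (-91 - 4*(-1852) + 2*(-1852)³ + 46*(-1852)²)/(23 - 1852) + 193766 = (-91 + 7408 + 2*(-6352182208) + 46*3429904)/(-1829) + 193766 = -(-91 + 7408 - 12704364416 + 157775584)/1829 + 193766 = -1/1829*(-12546581515) + 193766 = 12546581515/1829 + 193766 = 12900979529/1829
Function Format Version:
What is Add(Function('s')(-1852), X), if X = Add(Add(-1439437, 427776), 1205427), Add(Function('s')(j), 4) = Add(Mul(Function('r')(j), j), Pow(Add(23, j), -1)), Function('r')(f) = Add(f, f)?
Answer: Rational(12900979529, 1829) ≈ 7.0536e+6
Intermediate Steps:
Function('r')(f) = Mul(2, f)
Function('s')(j) = Add(-4, Pow(Add(23, j), -1), Mul(2, Pow(j, 2))) (Function('s')(j) = Add(-4, Add(Mul(Mul(2, j), j), Pow(Add(23, j), -1))) = Add(-4, Add(Mul(2, Pow(j, 2)), Pow(Add(23, j), -1))) = Add(-4, Add(Pow(Add(23, j), -1), Mul(2, Pow(j, 2)))) = Add(-4, Pow(Add(23, j), -1), Mul(2, Pow(j, 2))))
X = 193766 (X = Add(-1011661, 1205427) = 193766)
Add(Function('s')(-1852), X) = Add(Mul(Pow(Add(23, -1852), -1), Add(-91, Mul(-4, -1852), Mul(2, Pow(-1852, 3)), Mul(46, Pow(-1852, 2)))), 193766) = Add(Mul(Pow(-1829, -1), Add(-91, 7408, Mul(2, -6352182208), Mul(46, 3429904))), 193766) = Add(Mul(Rational(-1, 1829), Add(-91, 7408, -12704364416, 157775584)), 193766) = Add(Mul(Rational(-1, 1829), -12546581515), 193766) = Add(Rational(12546581515, 1829), 193766) = Rational(12900979529, 1829)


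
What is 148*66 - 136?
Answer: 9632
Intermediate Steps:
148*66 - 136 = 9768 - 136 = 9632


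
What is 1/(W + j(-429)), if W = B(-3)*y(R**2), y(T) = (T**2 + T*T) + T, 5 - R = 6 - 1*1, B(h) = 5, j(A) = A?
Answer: -1/429 ≈ -0.0023310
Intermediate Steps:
R = 0 (R = 5 - (6 - 1*1) = 5 - (6 - 1) = 5 - 1*5 = 5 - 5 = 0)
y(T) = T + 2*T**2 (y(T) = (T**2 + T**2) + T = 2*T**2 + T = T + 2*T**2)
W = 0 (W = 5*(0**2*(1 + 2*0**2)) = 5*(0*(1 + 2*0)) = 5*(0*(1 + 0)) = 5*(0*1) = 5*0 = 0)
1/(W + j(-429)) = 1/(0 - 429) = 1/(-429) = -1/429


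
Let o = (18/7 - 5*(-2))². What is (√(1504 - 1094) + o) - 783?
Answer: -30623/49 + √410 ≈ -604.71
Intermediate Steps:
o = 7744/49 (o = (18*(⅐) + 10)² = (18/7 + 10)² = (88/7)² = 7744/49 ≈ 158.04)
(√(1504 - 1094) + o) - 783 = (√(1504 - 1094) + 7744/49) - 783 = (√410 + 7744/49) - 783 = (7744/49 + √410) - 783 = -30623/49 + √410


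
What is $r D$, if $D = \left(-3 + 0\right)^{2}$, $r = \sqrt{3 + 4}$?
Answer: $9 \sqrt{7} \approx 23.812$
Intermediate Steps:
$r = \sqrt{7} \approx 2.6458$
$D = 9$ ($D = \left(-3\right)^{2} = 9$)
$r D = \sqrt{7} \cdot 9 = 9 \sqrt{7}$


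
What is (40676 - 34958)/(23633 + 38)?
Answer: 5718/23671 ≈ 0.24156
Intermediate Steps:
(40676 - 34958)/(23633 + 38) = 5718/23671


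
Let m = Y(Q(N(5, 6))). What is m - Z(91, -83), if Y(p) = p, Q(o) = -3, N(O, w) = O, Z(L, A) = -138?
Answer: 135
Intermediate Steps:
m = -3
m - Z(91, -83) = -3 - 1*(-138) = -3 + 138 = 135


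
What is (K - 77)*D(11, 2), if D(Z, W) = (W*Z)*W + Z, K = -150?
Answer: -12485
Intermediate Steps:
D(Z, W) = Z + Z*W**2 (D(Z, W) = Z*W**2 + Z = Z + Z*W**2)
(K - 77)*D(11, 2) = (-150 - 77)*(11*(1 + 2**2)) = -2497*(1 + 4) = -2497*5 = -227*55 = -12485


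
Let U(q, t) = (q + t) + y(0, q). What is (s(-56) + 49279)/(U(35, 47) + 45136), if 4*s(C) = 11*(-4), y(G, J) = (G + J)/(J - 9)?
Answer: 1280968/1175703 ≈ 1.0895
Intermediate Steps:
y(G, J) = (G + J)/(-9 + J)
s(C) = -11 (s(C) = (11*(-4))/4 = (¼)*(-44) = -11)
U(q, t) = q + t + q/(-9 + q) (U(q, t) = (q + t) + (0 + q)/(-9 + q) = (q + t) + q/(-9 + q) = q + t + q/(-9 + q))
(s(-56) + 49279)/(U(35, 47) + 45136) = (-11 + 49279)/((35 + (-9 + 35)*(35 + 47))/(-9 + 35) + 45136) = 49268/((35 + 26*82)/26 + 45136) = 49268/((35 + 2132)/26 + 45136) = 49268/((1/26)*2167 + 45136) = 49268/(2167/26 + 45136) = 49268/(1175703/26) = 49268*(26/1175703) = 1280968/1175703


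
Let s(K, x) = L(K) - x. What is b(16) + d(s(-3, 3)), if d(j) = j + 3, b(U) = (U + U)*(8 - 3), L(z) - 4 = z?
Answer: 161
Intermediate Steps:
L(z) = 4 + z
b(U) = 10*U (b(U) = (2*U)*5 = 10*U)
s(K, x) = 4 + K - x (s(K, x) = (4 + K) - x = 4 + K - x)
d(j) = 3 + j
b(16) + d(s(-3, 3)) = 10*16 + (3 + (4 - 3 - 1*3)) = 160 + (3 + (4 - 3 - 3)) = 160 + (3 - 2) = 160 + 1 = 161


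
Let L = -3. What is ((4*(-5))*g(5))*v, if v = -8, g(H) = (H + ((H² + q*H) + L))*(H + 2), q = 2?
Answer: 41440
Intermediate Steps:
g(H) = (2 + H)*(-3 + H² + 3*H) (g(H) = (H + ((H² + 2*H) - 3))*(H + 2) = (H + (-3 + H² + 2*H))*(2 + H) = (-3 + H² + 3*H)*(2 + H) = (2 + H)*(-3 + H² + 3*H))
((4*(-5))*g(5))*v = ((4*(-5))*(-6 + 5³ + 3*5 + 5*5²))*(-8) = -20*(-6 + 125 + 15 + 5*25)*(-8) = -20*(-6 + 125 + 15 + 125)*(-8) = -20*259*(-8) = -5180*(-8) = 41440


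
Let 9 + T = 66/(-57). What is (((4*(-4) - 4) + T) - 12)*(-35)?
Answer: 28035/19 ≈ 1475.5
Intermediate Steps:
T = -193/19 (T = -9 + 66/(-57) = -9 + 66*(-1/57) = -9 - 22/19 = -193/19 ≈ -10.158)
(((4*(-4) - 4) + T) - 12)*(-35) = (((4*(-4) - 4) - 193/19) - 12)*(-35) = (((-16 - 4) - 193/19) - 12)*(-35) = ((-20 - 193/19) - 12)*(-35) = (-573/19 - 12)*(-35) = -801/19*(-35) = 28035/19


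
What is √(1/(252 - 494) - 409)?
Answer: I*√197958/22 ≈ 20.224*I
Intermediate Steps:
√(1/(252 - 494) - 409) = √(1/(-242) - 409) = √(-1/242 - 409) = √(-98979/242) = I*√197958/22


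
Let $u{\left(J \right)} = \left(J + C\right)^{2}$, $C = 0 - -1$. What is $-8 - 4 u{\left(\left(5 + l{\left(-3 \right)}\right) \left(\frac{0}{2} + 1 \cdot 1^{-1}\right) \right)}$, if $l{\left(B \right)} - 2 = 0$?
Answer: $-264$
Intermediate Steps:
$C = 1$ ($C = 0 + 1 = 1$)
$l{\left(B \right)} = 2$ ($l{\left(B \right)} = 2 + 0 = 2$)
$u{\left(J \right)} = \left(1 + J\right)^{2}$ ($u{\left(J \right)} = \left(J + 1\right)^{2} = \left(1 + J\right)^{2}$)
$-8 - 4 u{\left(\left(5 + l{\left(-3 \right)}\right) \left(\frac{0}{2} + 1 \cdot 1^{-1}\right) \right)} = -8 - 4 \left(1 + \left(5 + 2\right) \left(\frac{0}{2} + 1 \cdot 1^{-1}\right)\right)^{2} = -8 - 4 \left(1 + 7 \left(0 \cdot \frac{1}{2} + 1 \cdot 1\right)\right)^{2} = -8 - 4 \left(1 + 7 \left(0 + 1\right)\right)^{2} = -8 - 4 \left(1 + 7 \cdot 1\right)^{2} = -8 - 4 \left(1 + 7\right)^{2} = -8 - 4 \cdot 8^{2} = -8 - 256 = -264$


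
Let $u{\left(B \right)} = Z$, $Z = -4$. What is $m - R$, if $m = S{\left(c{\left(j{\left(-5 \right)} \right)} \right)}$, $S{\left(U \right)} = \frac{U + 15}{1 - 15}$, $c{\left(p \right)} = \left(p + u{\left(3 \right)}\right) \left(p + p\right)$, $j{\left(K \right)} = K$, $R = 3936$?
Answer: $- \frac{7887}{2} \approx -3943.5$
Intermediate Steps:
$u{\left(B \right)} = -4$
$c{\left(p \right)} = 2 p \left(-4 + p\right)$ ($c{\left(p \right)} = \left(p - 4\right) \left(p + p\right) = \left(-4 + p\right) 2 p = 2 p \left(-4 + p\right)$)
$S{\left(U \right)} = - \frac{15}{14} - \frac{U}{14}$ ($S{\left(U \right)} = \frac{15 + U}{-14} = \left(15 + U\right) \left(- \frac{1}{14}\right) = - \frac{15}{14} - \frac{U}{14}$)
$m = - \frac{15}{2}$ ($m = - \frac{15}{14} - \frac{2 \left(-5\right) \left(-4 - 5\right)}{14} = - \frac{15}{14} - \frac{2 \left(-5\right) \left(-9\right)}{14} = - \frac{15}{14} - \frac{45}{7} = - \frac{15}{2} \approx -7.5$)
$m - R = - \frac{15}{2} - 3936 = - \frac{7887}{2}$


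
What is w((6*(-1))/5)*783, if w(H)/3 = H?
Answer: -14094/5 ≈ -2818.8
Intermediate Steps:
w(H) = 3*H
w((6*(-1))/5)*783 = (3*((6*(-1))/5))*783 = (3*(-6*⅕))*783 = (3*(-6/5))*783 = -18/5*783 = -14094/5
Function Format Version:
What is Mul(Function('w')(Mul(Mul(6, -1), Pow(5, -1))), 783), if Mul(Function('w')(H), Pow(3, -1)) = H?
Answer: Rational(-14094, 5) ≈ -2818.8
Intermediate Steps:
Function('w')(H) = Mul(3, H)
Mul(Function('w')(Mul(Mul(6, -1), Pow(5, -1))), 783) = Mul(Mul(3, Mul(Mul(6, -1), Pow(5, -1))), 783) = Mul(Mul(3, Mul(-6, Rational(1, 5))), 783) = Mul(Mul(3, Rational(-6, 5)), 783) = Mul(Rational(-18, 5), 783) = Rational(-14094, 5)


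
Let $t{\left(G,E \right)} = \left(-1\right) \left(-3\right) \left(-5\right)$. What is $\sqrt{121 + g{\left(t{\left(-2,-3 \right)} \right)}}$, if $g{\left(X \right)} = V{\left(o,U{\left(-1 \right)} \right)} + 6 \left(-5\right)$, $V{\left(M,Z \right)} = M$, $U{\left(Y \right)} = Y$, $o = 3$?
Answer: $\sqrt{94} \approx 9.6954$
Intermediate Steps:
$t{\left(G,E \right)} = -15$ ($t{\left(G,E \right)} = 3 \left(-5\right) = -15$)
$g{\left(X \right)} = -27$ ($g{\left(X \right)} = 3 + 6 \left(-5\right) = 3 - 30 = -27$)
$\sqrt{121 + g{\left(t{\left(-2,-3 \right)} \right)}} = \sqrt{121 - 27} = \sqrt{94}$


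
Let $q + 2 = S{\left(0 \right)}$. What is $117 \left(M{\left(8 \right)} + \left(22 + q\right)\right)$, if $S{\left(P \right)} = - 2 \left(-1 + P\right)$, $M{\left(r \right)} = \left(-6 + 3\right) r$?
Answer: $-234$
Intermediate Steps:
$M{\left(r \right)} = - 3 r$
$S{\left(P \right)} = 2 - 2 P$
$q = 0$ ($q = -2 + \left(2 - 0\right) = -2 + \left(2 + 0\right) = -2 + 2 = 0$)
$117 \left(M{\left(8 \right)} + \left(22 + q\right)\right) = 117 \left(\left(-3\right) 8 + \left(22 + 0\right)\right) = 117 \left(-24 + 22\right) = 117 \left(-2\right) = -234$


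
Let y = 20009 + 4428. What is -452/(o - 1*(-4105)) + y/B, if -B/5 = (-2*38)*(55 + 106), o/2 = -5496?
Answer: 27992997/60192380 ≈ 0.46506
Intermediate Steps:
o = -10992 (o = 2*(-5496) = -10992)
y = 24437
B = 61180 (B = -5*(-2*38)*(55 + 106) = -(-380)*161 = -5*(-12236) = 61180)
-452/(o - 1*(-4105)) + y/B = -452/(-10992 - 1*(-4105)) + 24437/61180 = -452/(-10992 + 4105) + 24437*(1/61180) = -452/(-6887) + 3491/8740 = -452*(-1/6887) + 3491/8740 = 452/6887 + 3491/8740 = 27992997/60192380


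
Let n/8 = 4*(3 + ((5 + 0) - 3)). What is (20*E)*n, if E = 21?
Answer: 67200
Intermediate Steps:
n = 160 (n = 8*(4*(3 + ((5 + 0) - 3))) = 8*(4*(3 + (5 - 3))) = 8*(4*(3 + 2)) = 8*(4*5) = 8*20 = 160)
(20*E)*n = (20*21)*160 = 420*160 = 67200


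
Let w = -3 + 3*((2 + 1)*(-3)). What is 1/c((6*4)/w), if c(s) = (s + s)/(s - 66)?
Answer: 167/4 ≈ 41.750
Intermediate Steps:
w = -30 (w = -3 + 3*(3*(-3)) = -3 + 3*(-9) = -3 - 27 = -30)
c(s) = 2*s/(-66 + s) (c(s) = (2*s)/(-66 + s) = 2*s/(-66 + s))
1/c((6*4)/w) = 1/(2*((6*4)/(-30))/(-66 + (6*4)/(-30))) = 1/(2*(24*(-1/30))/(-66 + 24*(-1/30))) = 1/(2*(-⅘)/(-66 - ⅘)) = 1/(2*(-⅘)/(-334/5)) = 1/(2*(-⅘)*(-5/334)) = 1/(4/167) = 167/4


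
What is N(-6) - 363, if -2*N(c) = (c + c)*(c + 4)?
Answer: -375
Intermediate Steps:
N(c) = -c*(4 + c) (N(c) = -(c + c)*(c + 4)/2 = -2*c*(4 + c)/2 = -c*(4 + c))
N(-6) - 363 = -1*(-6)*(4 - 6) - 363 = -1*(-6)*(-2) - 363 = -12 - 363 = -375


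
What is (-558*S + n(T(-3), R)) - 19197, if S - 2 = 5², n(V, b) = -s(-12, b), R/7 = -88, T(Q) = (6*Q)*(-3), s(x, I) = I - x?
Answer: -33659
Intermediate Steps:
T(Q) = -18*Q
R = -616 (R = 7*(-88) = -616)
n(V, b) = -12 - b (n(V, b) = -(b - 1*(-12)) = -(b + 12) = -(12 + b) = -12 - b)
S = 27 (S = 2 + 5² = 2 + 25 = 27)
(-558*S + n(T(-3), R)) - 19197 = (-558*27 + (-12 - 1*(-616))) - 19197 = (-15066 + (-12 + 616)) - 19197 = (-15066 + 604) - 19197 = -14462 - 19197 = -33659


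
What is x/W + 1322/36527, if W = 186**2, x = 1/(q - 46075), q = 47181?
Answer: 50583955199/1397639029752 ≈ 0.036192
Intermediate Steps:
x = 1/1106 (x = 1/(47181 - 46075) = 1/1106 ≈ 0.00090416)
W = 34596
x/W + 1322/36527 = (1/1106)/34596 + 1322/36527 = (1/1106)*(1/34596) + 1322*(1/36527) = 1/38263176 + 1322/36527 = 50583955199/1397639029752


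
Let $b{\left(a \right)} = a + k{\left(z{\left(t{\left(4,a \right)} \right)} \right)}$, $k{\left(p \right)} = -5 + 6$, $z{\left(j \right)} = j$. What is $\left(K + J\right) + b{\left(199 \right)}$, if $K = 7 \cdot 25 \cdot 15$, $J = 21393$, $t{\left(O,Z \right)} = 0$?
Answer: $24218$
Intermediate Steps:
$k{\left(p \right)} = 1$
$b{\left(a \right)} = 1 + a$ ($b{\left(a \right)} = a + 1 = 1 + a$)
$K = 2625$ ($K = 175 \cdot 15 = 2625$)
$\left(K + J\right) + b{\left(199 \right)} = \left(2625 + 21393\right) + \left(1 + 199\right) = 24018 + 200 = 24218$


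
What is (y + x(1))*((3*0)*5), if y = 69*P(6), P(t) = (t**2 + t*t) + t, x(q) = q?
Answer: 0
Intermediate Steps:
P(t) = t + 2*t**2 (P(t) = (t**2 + t**2) + t = 2*t**2 + t = t + 2*t**2)
y = 5382 (y = 69*(6*(1 + 2*6)) = 69*(6*(1 + 12)) = 69*(6*13) = 69*78 = 5382)
(y + x(1))*((3*0)*5) = (5382 + 1)*((3*0)*5) = 5383*(0*5) = 5383*0 = 0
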